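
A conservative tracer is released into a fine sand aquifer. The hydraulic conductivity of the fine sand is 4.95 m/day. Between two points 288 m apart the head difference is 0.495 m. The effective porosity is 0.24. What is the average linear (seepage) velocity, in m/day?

Hydraulic gradient i = Δh / L = 0.495 / 288 = 0.001719.
Darcy flux q = K · i = 4.950 × 0.001719 = 0.008508 m/day.
Seepage velocity v = q / n_e = 0.008508 / 0.24 = 0.03545 m/day.

0.0354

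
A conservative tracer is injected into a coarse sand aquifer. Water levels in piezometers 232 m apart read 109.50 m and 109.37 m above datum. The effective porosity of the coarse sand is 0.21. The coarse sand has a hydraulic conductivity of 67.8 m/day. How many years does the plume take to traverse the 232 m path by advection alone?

Hydraulic gradient i = (109.50 − 109.37) / 232 = 0.13 / 232 = 0.0005603.
Darcy flux q = K · i = 67.80 × 0.0005603 = 0.03799 m/day.
Seepage velocity v = q / n_e = 0.03799 / 0.21 = 0.1809 m/day.
Travel time t = L / v = 232 / 0.1809 = 1282 days = 3.511 years.

3.51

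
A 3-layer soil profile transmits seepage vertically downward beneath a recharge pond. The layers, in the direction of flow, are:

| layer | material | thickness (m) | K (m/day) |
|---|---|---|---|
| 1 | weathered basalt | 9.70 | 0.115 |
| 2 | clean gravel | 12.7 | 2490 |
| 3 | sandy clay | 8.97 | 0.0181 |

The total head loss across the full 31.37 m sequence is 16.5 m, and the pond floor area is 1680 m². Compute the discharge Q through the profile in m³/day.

47.8

Flow is perpendicular to layering, so the layers act in series and the equivalent K is the thickness-weighted harmonic mean.
Total thickness L = 9.70 + 12.7 + 8.97 = 31.37 m.
Σ(b_i/K_i) = 9.70/0.115 + 12.7/2490 + 8.97/0.0181 = 579.9 d.
K_eq = L / Σ(b_i/K_i) = 31.37 / 579.9 = 0.05409 m/day.
Q = K_eq · A · (Δh/L) = 0.05409 × 1680 × (16.5/31.37) = 47.80 m³/day.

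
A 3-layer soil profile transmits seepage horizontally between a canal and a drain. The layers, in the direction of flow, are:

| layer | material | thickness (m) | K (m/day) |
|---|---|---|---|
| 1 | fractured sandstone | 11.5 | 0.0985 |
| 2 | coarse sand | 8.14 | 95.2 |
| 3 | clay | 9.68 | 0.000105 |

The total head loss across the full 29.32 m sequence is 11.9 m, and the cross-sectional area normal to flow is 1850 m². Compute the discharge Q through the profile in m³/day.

0.238

Flow is perpendicular to layering, so the layers act in series and the equivalent K is the thickness-weighted harmonic mean.
Total thickness L = 11.5 + 8.14 + 9.68 = 29.32 m.
Σ(b_i/K_i) = 11.5/0.0985 + 8.14/95.2 + 9.68/0.000105 = 92307 d.
K_eq = L / Σ(b_i/K_i) = 29.32 / 92307 = 0.0003176 m/day.
Q = K_eq · A · (Δh/L) = 0.0003176 × 1850 × (11.9/29.32) = 0.2385 m³/day.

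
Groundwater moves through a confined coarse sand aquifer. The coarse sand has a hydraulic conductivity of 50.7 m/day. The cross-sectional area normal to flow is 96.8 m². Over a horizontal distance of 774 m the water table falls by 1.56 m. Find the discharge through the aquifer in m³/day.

Hydraulic gradient i = Δh / L = 1.56 / 774 = 0.002016.
Darcy's law: Q = K · A · i = 50.70 × 96.80 × 0.002016 = 9.892 m³/day.

9.89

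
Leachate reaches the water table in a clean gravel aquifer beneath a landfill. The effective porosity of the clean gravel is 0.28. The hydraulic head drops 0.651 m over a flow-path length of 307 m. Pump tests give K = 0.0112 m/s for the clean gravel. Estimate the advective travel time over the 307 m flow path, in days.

Convert K: 0.0112 m/s × 86400 = 967.7 m/day.
Hydraulic gradient i = Δh / L = 0.651 / 307 = 0.002121.
Darcy flux q = K · i = 967.7 × 0.002121 = 2.052 m/day.
Seepage velocity v = q / n_e = 2.052 / 0.28 = 7.329 m/day.
Travel time t = L / v = 307 / 7.329 = 41.89 days.

41.9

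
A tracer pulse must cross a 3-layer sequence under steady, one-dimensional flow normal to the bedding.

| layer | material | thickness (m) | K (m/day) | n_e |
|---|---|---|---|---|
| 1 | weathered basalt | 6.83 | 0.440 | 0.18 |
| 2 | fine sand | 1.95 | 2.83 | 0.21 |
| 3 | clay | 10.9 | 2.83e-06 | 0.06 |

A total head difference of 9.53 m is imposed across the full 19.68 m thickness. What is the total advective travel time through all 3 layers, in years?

2540

With flow normal to the layers, continuity requires the same specific discharge q through every layer.
Σ(b_i/K_i) = 6.83/0.440 + 1.95/2.83 + 10.9/2.83e-06 = 3.852e+06 d.
q = Δh / Σ(b_i/K_i) = 9.53 / 3.852e+06 = 2.474e-06 m/day.
In each layer the seepage velocity is v_i = q/n_i, so the layer transit time is t_i = b_i·n_i / q:
  layer 1 (weathered basalt): t_1 = 6.83 × 0.18 / 2.474e-06 = 4.969e+05 d
  layer 2 (fine sand): t_2 = 1.95 × 0.21 / 2.474e-06 = 1.655e+05 d
  layer 3 (clay): t_3 = 10.9 × 0.06 / 2.474e-06 = 2.643e+05 d
Total t = Σ t_i = 9.267e+05 days = 2537 years.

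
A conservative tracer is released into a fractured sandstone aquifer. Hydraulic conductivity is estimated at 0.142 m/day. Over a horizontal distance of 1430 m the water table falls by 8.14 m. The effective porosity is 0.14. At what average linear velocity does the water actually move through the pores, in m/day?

Hydraulic gradient i = Δh / L = 8.14 / 1430 = 0.005692.
Darcy flux q = K · i = 0.1420 × 0.005692 = 0.0008083 m/day.
Seepage velocity v = q / n_e = 0.0008083 / 0.14 = 0.005774 m/day.

0.00577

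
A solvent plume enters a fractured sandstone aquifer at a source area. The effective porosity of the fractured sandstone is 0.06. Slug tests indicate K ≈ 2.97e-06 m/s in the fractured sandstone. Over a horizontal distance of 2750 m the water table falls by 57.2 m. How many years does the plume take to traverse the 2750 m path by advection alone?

Convert K: 2.97e-06 m/s × 86400 = 0.2566 m/day.
Hydraulic gradient i = Δh / L = 57.2 / 2750 = 0.02080.
Darcy flux q = K · i = 0.2566 × 0.02080 = 0.005337 m/day.
Seepage velocity v = q / n_e = 0.005337 / 0.06 = 0.08896 m/day.
Travel time t = L / v = 2750 / 0.08896 = 30914 days = 84.64 years.

84.6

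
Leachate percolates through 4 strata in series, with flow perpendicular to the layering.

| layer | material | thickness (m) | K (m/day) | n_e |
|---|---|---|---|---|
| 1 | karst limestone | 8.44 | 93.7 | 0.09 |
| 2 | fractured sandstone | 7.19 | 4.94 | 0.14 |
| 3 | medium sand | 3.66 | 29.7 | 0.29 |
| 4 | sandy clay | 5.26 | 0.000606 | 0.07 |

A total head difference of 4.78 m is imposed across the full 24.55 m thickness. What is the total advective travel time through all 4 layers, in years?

15.9

With flow normal to the layers, continuity requires the same specific discharge q through every layer.
Σ(b_i/K_i) = 8.44/93.7 + 7.19/4.94 + 3.66/29.7 + 5.26/0.000606 = 8682 d.
q = Δh / Σ(b_i/K_i) = 4.78 / 8682 = 0.0005506 m/day.
In each layer the seepage velocity is v_i = q/n_i, so the layer transit time is t_i = b_i·n_i / q:
  layer 1 (karst limestone): t_1 = 8.44 × 0.09 / 0.0005506 = 1380 d
  layer 2 (fractured sandstone): t_2 = 7.19 × 0.14 / 0.0005506 = 1828 d
  layer 3 (medium sand): t_3 = 3.66 × 0.29 / 0.0005506 = 1928 d
  layer 4 (sandy clay): t_4 = 5.26 × 0.07 / 0.0005506 = 668.7 d
Total t = Σ t_i = 5804 days = 15.89 years.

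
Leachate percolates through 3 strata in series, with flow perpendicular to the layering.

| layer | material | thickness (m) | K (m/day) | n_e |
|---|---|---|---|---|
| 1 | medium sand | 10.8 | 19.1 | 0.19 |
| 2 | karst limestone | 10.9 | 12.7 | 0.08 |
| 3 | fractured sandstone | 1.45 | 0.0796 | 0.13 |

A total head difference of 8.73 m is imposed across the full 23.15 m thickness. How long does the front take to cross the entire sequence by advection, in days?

With flow normal to the layers, continuity requires the same specific discharge q through every layer.
Σ(b_i/K_i) = 10.8/19.1 + 10.9/12.7 + 1.45/0.0796 = 19.64 d.
q = Δh / Σ(b_i/K_i) = 8.73 / 19.64 = 0.4445 m/day.
In each layer the seepage velocity is v_i = q/n_i, so the layer transit time is t_i = b_i·n_i / q:
  layer 1 (medium sand): t_1 = 10.8 × 0.19 / 0.4445 = 4.616 d
  layer 2 (karst limestone): t_2 = 10.9 × 0.08 / 0.4445 = 1.962 d
  layer 3 (fractured sandstone): t_3 = 1.45 × 0.13 / 0.4445 = 0.4241 d
Total t = Σ t_i = 7.002 days.

7.00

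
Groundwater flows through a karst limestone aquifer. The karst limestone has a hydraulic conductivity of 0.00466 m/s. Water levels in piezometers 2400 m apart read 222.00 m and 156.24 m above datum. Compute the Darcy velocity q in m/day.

Convert K: 0.00466 m/s × 86400 = 402.6 m/day.
Hydraulic gradient i = (222.00 − 156.24) / 2400 = 65.76 / 2400 = 0.02740.
Specific discharge q = K · i = 402.6 × 0.02740 = 11.03 m/day.

11.0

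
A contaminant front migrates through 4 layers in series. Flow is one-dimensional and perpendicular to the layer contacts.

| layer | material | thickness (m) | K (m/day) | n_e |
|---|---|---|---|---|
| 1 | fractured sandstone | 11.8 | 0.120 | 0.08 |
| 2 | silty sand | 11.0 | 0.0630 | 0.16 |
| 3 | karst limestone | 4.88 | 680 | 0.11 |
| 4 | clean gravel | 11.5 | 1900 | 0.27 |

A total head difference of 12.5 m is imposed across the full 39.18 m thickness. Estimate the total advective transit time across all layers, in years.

0.379

With flow normal to the layers, continuity requires the same specific discharge q through every layer.
Σ(b_i/K_i) = 11.8/0.120 + 11.0/0.0630 + 4.88/680 + 11.5/1900 = 272.9 d.
q = Δh / Σ(b_i/K_i) = 12.5 / 272.9 = 0.04580 m/day.
In each layer the seepage velocity is v_i = q/n_i, so the layer transit time is t_i = b_i·n_i / q:
  layer 1 (fractured sandstone): t_1 = 11.8 × 0.08 / 0.04580 = 20.61 d
  layer 2 (silty sand): t_2 = 11.0 × 0.16 / 0.04580 = 38.43 d
  layer 3 (karst limestone): t_3 = 4.88 × 0.11 / 0.04580 = 11.72 d
  layer 4 (clean gravel): t_4 = 11.5 × 0.27 / 0.04580 = 67.80 d
Total t = Σ t_i = 138.6 days = 0.3794 years.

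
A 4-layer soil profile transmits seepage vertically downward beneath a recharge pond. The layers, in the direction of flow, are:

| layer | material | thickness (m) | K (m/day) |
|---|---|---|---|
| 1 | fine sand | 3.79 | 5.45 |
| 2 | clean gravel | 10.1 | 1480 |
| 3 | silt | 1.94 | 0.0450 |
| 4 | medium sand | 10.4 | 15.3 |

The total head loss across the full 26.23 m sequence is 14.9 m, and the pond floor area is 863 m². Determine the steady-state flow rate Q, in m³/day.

Flow is perpendicular to layering, so the layers act in series and the equivalent K is the thickness-weighted harmonic mean.
Total thickness L = 3.79 + 10.1 + 1.94 + 10.4 = 26.23 m.
Σ(b_i/K_i) = 3.79/5.45 + 10.1/1480 + 1.94/0.0450 + 10.4/15.3 = 44.49 d.
K_eq = L / Σ(b_i/K_i) = 26.23 / 44.49 = 0.5895 m/day.
Q = K_eq · A · (Δh/L) = 0.5895 × 863 × (14.9/26.23) = 289.0 m³/day.

289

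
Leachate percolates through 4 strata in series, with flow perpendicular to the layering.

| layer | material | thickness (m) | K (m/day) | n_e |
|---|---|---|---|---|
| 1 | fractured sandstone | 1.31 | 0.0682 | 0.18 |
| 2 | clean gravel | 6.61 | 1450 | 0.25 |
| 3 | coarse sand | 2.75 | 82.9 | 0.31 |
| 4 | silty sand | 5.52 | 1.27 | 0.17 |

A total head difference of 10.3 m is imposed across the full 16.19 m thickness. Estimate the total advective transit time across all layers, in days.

8.43

With flow normal to the layers, continuity requires the same specific discharge q through every layer.
Σ(b_i/K_i) = 1.31/0.0682 + 6.61/1450 + 2.75/82.9 + 5.52/1.27 = 23.59 d.
q = Δh / Σ(b_i/K_i) = 10.3 / 23.59 = 0.4366 m/day.
In each layer the seepage velocity is v_i = q/n_i, so the layer transit time is t_i = b_i·n_i / q:
  layer 1 (fractured sandstone): t_1 = 1.31 × 0.18 / 0.4366 = 0.5401 d
  layer 2 (clean gravel): t_2 = 6.61 × 0.25 / 0.4366 = 3.785 d
  layer 3 (coarse sand): t_3 = 2.75 × 0.31 / 0.4366 = 1.953 d
  layer 4 (silty sand): t_4 = 5.52 × 0.17 / 0.4366 = 2.149 d
Total t = Σ t_i = 8.427 days.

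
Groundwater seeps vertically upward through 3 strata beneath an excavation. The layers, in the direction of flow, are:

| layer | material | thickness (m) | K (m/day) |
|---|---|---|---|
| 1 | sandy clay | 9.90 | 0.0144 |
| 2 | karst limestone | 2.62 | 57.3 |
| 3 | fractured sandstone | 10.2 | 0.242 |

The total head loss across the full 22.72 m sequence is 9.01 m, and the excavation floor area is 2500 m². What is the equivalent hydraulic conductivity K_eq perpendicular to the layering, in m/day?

Flow is perpendicular to layering, so the layers act in series and the equivalent K is the thickness-weighted harmonic mean.
Total thickness L = 9.90 + 2.62 + 10.2 = 22.72 m.
Σ(b_i/K_i) = 9.90/0.0144 + 2.62/57.3 + 10.2/0.242 = 729.7 d.
K_eq = L / Σ(b_i/K_i) = 22.72 / 729.7 = 0.03114 m/day.

0.0311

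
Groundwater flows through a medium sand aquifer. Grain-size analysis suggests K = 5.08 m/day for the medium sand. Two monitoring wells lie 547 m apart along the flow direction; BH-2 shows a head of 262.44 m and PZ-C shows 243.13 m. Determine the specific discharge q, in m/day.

Hydraulic gradient i = (262.44 − 243.13) / 547 = 19.31 / 547 = 0.03530.
Specific discharge q = K · i = 5.080 × 0.03530 = 0.1793 m/day.

0.179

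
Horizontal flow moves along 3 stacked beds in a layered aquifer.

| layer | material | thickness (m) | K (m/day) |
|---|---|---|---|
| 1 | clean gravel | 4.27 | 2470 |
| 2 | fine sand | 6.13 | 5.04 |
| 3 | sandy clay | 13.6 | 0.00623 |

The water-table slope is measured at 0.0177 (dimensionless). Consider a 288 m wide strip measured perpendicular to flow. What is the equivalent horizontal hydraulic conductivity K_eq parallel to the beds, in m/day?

441

Flow is parallel to layering, so each bed carries its own Darcy discharge and the transmissivities add.
Σ(K_i·b_i) = 2470×4.27 + 5.04×6.13 + 0.00623×13.6 = 10578 m²/day.
Total thickness b = 24.00 m, so K_eq = Σ(K_i·b_i)/b = 440.7 m/day.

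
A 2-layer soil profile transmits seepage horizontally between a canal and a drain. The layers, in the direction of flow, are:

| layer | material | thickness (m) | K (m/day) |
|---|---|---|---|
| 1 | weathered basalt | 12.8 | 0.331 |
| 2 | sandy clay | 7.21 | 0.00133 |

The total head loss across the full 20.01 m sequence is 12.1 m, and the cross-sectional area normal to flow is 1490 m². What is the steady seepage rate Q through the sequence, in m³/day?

3.30

Flow is perpendicular to layering, so the layers act in series and the equivalent K is the thickness-weighted harmonic mean.
Total thickness L = 12.8 + 7.21 = 20.01 m.
Σ(b_i/K_i) = 12.8/0.331 + 7.21/0.00133 = 5460 d.
K_eq = L / Σ(b_i/K_i) = 20.01 / 5460 = 0.003665 m/day.
Q = K_eq · A · (Δh/L) = 0.003665 × 1490 × (12.1/20.01) = 3.302 m³/day.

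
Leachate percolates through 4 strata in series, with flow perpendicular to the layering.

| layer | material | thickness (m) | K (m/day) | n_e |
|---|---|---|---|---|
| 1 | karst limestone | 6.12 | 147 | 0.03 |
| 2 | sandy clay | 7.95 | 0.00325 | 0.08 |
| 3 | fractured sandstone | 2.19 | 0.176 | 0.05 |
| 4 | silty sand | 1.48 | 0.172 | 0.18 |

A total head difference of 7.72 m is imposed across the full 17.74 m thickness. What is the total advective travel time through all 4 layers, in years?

With flow normal to the layers, continuity requires the same specific discharge q through every layer.
Σ(b_i/K_i) = 6.12/147 + 7.95/0.00325 + 2.19/0.176 + 1.48/0.172 = 2467 d.
q = Δh / Σ(b_i/K_i) = 7.72 / 2467 = 0.003129 m/day.
In each layer the seepage velocity is v_i = q/n_i, so the layer transit time is t_i = b_i·n_i / q:
  layer 1 (karst limestone): t_1 = 6.12 × 0.03 / 0.003129 = 58.68 d
  layer 2 (sandy clay): t_2 = 7.95 × 0.08 / 0.003129 = 203.3 d
  layer 3 (fractured sandstone): t_3 = 2.19 × 0.05 / 0.003129 = 35.00 d
  layer 4 (silty sand): t_4 = 1.48 × 0.18 / 0.003129 = 85.14 d
Total t = Σ t_i = 382.1 days = 1.046 years.

1.05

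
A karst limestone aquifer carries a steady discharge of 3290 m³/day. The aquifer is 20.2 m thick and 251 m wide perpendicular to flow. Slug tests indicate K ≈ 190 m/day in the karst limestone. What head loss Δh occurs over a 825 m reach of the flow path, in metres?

Cross-sectional area A = 251 × 20.2 = 5070 m².
From Q = K·A·i, i = Q / (K·A) = 3290 / (190.0 × 5070) = 0.003415.
Head loss Δh = i · L = 0.003415 × 825 = 2.818 m.

2.82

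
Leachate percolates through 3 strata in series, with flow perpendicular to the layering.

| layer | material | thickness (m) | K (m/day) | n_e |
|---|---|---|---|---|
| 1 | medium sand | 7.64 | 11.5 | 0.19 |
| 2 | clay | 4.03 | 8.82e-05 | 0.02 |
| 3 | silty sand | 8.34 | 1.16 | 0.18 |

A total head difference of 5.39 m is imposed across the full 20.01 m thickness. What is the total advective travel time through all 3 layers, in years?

With flow normal to the layers, continuity requires the same specific discharge q through every layer.
Σ(b_i/K_i) = 7.64/11.5 + 4.03/8.82e-05 + 8.34/1.16 = 45699 d.
q = Δh / Σ(b_i/K_i) = 5.39 / 45699 = 0.0001179 m/day.
In each layer the seepage velocity is v_i = q/n_i, so the layer transit time is t_i = b_i·n_i / q:
  layer 1 (medium sand): t_1 = 7.64 × 0.19 / 0.0001179 = 12307 d
  layer 2 (clay): t_2 = 4.03 × 0.02 / 0.0001179 = 683.4 d
  layer 3 (silty sand): t_3 = 8.34 × 0.18 / 0.0001179 = 12728 d
Total t = Σ t_i = 25719 days = 70.41 years.

70.4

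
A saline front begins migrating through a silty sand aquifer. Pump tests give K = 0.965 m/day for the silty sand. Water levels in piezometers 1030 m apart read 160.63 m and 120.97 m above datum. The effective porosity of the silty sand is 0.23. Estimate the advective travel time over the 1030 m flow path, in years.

Hydraulic gradient i = (160.63 − 120.97) / 1030 = 39.66 / 1030 = 0.03850.
Darcy flux q = K · i = 0.9650 × 0.03850 = 0.03716 m/day.
Seepage velocity v = q / n_e = 0.03716 / 0.23 = 0.1616 m/day.
Travel time t = L / v = 1030 / 0.1616 = 6376 days = 17.46 years.

17.5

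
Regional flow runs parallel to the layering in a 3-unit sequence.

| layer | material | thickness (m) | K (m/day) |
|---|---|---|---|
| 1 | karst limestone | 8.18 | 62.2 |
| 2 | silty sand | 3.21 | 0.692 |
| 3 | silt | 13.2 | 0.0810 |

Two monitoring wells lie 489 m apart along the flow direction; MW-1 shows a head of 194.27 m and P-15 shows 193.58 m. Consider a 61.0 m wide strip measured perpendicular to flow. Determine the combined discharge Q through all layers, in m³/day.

44.1

Flow is parallel to layering, so each bed carries its own Darcy discharge and the transmissivities add.
Σ(K_i·b_i) = 62.2×8.18 + 0.692×3.21 + 0.0810×13.2 = 512.1 m²/day.
Hydraulic gradient i = (194.27 − 193.58) / 489 = 0.69 / 489 = 0.001411.
Q = Σ(K_i·b_i) · W · i = 512.1 × 61.0 × 0.001411 = 44.08 m³/day.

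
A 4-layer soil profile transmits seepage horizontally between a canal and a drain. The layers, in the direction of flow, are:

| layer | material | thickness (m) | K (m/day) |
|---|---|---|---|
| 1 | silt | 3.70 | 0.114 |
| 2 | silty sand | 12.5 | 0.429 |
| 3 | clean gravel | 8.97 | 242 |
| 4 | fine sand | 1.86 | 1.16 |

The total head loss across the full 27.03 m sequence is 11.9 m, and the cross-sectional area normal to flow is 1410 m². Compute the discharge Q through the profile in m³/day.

265

Flow is perpendicular to layering, so the layers act in series and the equivalent K is the thickness-weighted harmonic mean.
Total thickness L = 3.70 + 12.5 + 8.97 + 1.86 = 27.03 m.
Σ(b_i/K_i) = 3.70/0.114 + 12.5/0.429 + 8.97/242 + 1.86/1.16 = 63.23 d.
K_eq = L / Σ(b_i/K_i) = 27.03 / 63.23 = 0.4275 m/day.
Q = K_eq · A · (Δh/L) = 0.4275 × 1410 × (11.9/27.03) = 265.3 m³/day.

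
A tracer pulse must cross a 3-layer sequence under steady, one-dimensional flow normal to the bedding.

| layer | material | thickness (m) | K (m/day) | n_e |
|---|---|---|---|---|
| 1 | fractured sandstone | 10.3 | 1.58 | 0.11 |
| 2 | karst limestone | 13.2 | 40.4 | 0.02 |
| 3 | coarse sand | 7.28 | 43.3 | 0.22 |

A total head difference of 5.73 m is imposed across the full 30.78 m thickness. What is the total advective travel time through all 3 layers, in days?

With flow normal to the layers, continuity requires the same specific discharge q through every layer.
Σ(b_i/K_i) = 10.3/1.58 + 13.2/40.4 + 7.28/43.3 = 7.014 d.
q = Δh / Σ(b_i/K_i) = 5.73 / 7.014 = 0.8170 m/day.
In each layer the seepage velocity is v_i = q/n_i, so the layer transit time is t_i = b_i·n_i / q:
  layer 1 (fractured sandstone): t_1 = 10.3 × 0.11 / 0.8170 = 1.387 d
  layer 2 (karst limestone): t_2 = 13.2 × 0.02 / 0.8170 = 0.3232 d
  layer 3 (coarse sand): t_3 = 7.28 × 0.22 / 0.8170 = 1.960 d
Total t = Σ t_i = 3.670 days.

3.67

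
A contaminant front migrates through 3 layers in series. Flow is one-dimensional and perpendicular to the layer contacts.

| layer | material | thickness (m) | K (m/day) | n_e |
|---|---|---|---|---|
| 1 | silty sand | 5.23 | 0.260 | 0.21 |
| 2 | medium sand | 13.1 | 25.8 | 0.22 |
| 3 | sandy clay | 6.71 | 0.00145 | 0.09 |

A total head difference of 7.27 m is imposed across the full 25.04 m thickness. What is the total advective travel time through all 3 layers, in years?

With flow normal to the layers, continuity requires the same specific discharge q through every layer.
Σ(b_i/K_i) = 5.23/0.260 + 13.1/25.8 + 6.71/0.00145 = 4648 d.
q = Δh / Σ(b_i/K_i) = 7.27 / 4648 = 0.001564 m/day.
In each layer the seepage velocity is v_i = q/n_i, so the layer transit time is t_i = b_i·n_i / q:
  layer 1 (silty sand): t_1 = 5.23 × 0.21 / 0.001564 = 702.2 d
  layer 2 (medium sand): t_2 = 13.1 × 0.22 / 0.001564 = 1843 d
  layer 3 (sandy clay): t_3 = 6.71 × 0.09 / 0.001564 = 386.1 d
Total t = Σ t_i = 2931 days = 8.025 years.

8.02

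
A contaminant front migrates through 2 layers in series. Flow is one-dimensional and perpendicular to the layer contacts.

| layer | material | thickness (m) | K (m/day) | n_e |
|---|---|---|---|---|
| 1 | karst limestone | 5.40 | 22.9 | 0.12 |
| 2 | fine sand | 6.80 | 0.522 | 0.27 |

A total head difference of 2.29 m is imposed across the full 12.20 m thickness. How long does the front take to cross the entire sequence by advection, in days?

14.4

With flow normal to the layers, continuity requires the same specific discharge q through every layer.
Σ(b_i/K_i) = 5.40/22.9 + 6.80/0.522 = 13.26 d.
q = Δh / Σ(b_i/K_i) = 2.29 / 13.26 = 0.1727 m/day.
In each layer the seepage velocity is v_i = q/n_i, so the layer transit time is t_i = b_i·n_i / q:
  layer 1 (karst limestone): t_1 = 5.40 × 0.12 / 0.1727 = 3.753 d
  layer 2 (fine sand): t_2 = 6.80 × 0.27 / 0.1727 = 10.63 d
Total t = Σ t_i = 14.39 days.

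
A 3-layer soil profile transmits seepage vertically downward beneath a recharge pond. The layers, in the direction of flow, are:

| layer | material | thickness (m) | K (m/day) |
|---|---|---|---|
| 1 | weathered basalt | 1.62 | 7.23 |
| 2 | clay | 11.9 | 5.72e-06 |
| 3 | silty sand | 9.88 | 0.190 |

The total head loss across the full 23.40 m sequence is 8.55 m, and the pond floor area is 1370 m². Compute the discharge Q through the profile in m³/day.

Flow is perpendicular to layering, so the layers act in series and the equivalent K is the thickness-weighted harmonic mean.
Total thickness L = 1.62 + 11.9 + 9.88 = 23.40 m.
Σ(b_i/K_i) = 1.62/7.23 + 11.9/5.72e-06 + 9.88/0.190 = 2.080e+06 d.
K_eq = L / Σ(b_i/K_i) = 23.40 / 2.080e+06 = 1.125e-05 m/day.
Q = K_eq · A · (Δh/L) = 1.125e-05 × 1370 × (8.55/23.40) = 0.005630 m³/day.

0.00563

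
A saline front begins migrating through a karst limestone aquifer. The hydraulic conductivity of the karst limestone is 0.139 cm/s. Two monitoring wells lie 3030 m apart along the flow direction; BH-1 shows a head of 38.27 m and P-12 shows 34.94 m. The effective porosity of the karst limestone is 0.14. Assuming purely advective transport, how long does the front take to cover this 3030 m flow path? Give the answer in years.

Convert K: 0.139 cm/s × 864 = 120.1 m/day.
Hydraulic gradient i = (38.27 − 34.94) / 3030 = 3.33 / 3030 = 0.001099.
Darcy flux q = K · i = 120.1 × 0.001099 = 0.1320 m/day.
Seepage velocity v = q / n_e = 0.1320 / 0.14 = 0.9428 m/day.
Travel time t = L / v = 3030 / 0.9428 = 3214 days = 8.799 years.

8.80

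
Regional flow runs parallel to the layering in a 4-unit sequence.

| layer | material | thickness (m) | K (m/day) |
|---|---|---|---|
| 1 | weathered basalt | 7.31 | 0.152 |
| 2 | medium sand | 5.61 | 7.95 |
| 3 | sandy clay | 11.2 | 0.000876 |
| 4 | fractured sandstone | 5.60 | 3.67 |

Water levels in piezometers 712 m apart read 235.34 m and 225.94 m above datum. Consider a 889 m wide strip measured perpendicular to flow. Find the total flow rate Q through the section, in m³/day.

Flow is parallel to layering, so each bed carries its own Darcy discharge and the transmissivities add.
Σ(K_i·b_i) = 0.152×7.31 + 7.95×5.61 + 0.000876×11.2 + 3.67×5.60 = 66.27 m²/day.
Hydraulic gradient i = (235.34 − 225.94) / 712 = 9.4 / 712 = 0.01320.
Q = Σ(K_i·b_i) · W · i = 66.27 × 889 × 0.01320 = 777.8 m³/day.

778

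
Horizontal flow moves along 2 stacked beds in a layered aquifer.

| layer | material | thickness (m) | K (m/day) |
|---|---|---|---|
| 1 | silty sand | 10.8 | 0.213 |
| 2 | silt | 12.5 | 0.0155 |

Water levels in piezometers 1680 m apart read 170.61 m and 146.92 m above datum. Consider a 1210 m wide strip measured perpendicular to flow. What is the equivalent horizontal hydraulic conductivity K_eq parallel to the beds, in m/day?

0.107

Flow is parallel to layering, so each bed carries its own Darcy discharge and the transmissivities add.
Σ(K_i·b_i) = 0.213×10.8 + 0.0155×12.5 = 2.494 m²/day.
Total thickness b = 23.30 m, so K_eq = Σ(K_i·b_i)/b = 0.1070 m/day.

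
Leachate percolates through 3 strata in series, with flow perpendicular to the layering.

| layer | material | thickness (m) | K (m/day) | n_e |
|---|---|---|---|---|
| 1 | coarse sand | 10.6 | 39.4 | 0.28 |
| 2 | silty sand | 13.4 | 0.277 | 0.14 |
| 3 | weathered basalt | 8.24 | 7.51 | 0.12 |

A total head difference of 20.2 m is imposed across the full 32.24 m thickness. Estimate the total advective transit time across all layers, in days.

14.4

With flow normal to the layers, continuity requires the same specific discharge q through every layer.
Σ(b_i/K_i) = 10.6/39.4 + 13.4/0.277 + 8.24/7.51 = 49.74 d.
q = Δh / Σ(b_i/K_i) = 20.2 / 49.74 = 0.4061 m/day.
In each layer the seepage velocity is v_i = q/n_i, so the layer transit time is t_i = b_i·n_i / q:
  layer 1 (coarse sand): t_1 = 10.6 × 0.28 / 0.4061 = 7.309 d
  layer 2 (silty sand): t_2 = 13.4 × 0.14 / 0.4061 = 4.620 d
  layer 3 (weathered basalt): t_3 = 8.24 × 0.12 / 0.4061 = 2.435 d
Total t = Σ t_i = 14.36 days.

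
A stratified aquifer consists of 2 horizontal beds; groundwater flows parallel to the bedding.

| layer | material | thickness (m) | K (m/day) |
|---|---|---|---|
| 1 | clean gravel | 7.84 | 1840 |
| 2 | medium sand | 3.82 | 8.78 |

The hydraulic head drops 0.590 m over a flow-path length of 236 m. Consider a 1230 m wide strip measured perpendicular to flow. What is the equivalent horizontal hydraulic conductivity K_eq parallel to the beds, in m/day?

Flow is parallel to layering, so each bed carries its own Darcy discharge and the transmissivities add.
Σ(K_i·b_i) = 1840×7.84 + 8.78×3.82 = 14459 m²/day.
Total thickness b = 11.66 m, so K_eq = Σ(K_i·b_i)/b = 1240 m/day.

1240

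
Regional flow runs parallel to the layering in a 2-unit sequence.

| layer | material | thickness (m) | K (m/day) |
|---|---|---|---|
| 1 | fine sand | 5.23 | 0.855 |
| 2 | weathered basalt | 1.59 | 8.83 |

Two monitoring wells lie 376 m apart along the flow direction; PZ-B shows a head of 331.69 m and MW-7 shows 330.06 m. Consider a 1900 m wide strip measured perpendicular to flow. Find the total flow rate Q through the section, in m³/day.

152

Flow is parallel to layering, so each bed carries its own Darcy discharge and the transmissivities add.
Σ(K_i·b_i) = 0.855×5.23 + 8.83×1.59 = 18.51 m²/day.
Hydraulic gradient i = (331.69 − 330.06) / 376 = 1.63 / 376 = 0.004335.
Q = Σ(K_i·b_i) · W · i = 18.51 × 1900 × 0.004335 = 152.5 m³/day.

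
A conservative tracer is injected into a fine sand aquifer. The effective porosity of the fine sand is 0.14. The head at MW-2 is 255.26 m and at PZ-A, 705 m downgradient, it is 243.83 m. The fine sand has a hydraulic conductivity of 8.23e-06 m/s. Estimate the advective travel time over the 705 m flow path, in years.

23.4

Convert K: 8.23e-06 m/s × 86400 = 0.7111 m/day.
Hydraulic gradient i = (255.26 − 243.83) / 705 = 11.43 / 705 = 0.01621.
Darcy flux q = K · i = 0.7111 × 0.01621 = 0.01153 m/day.
Seepage velocity v = q / n_e = 0.01153 / 0.14 = 0.08235 m/day.
Travel time t = L / v = 705 / 0.08235 = 8561 days = 23.44 years.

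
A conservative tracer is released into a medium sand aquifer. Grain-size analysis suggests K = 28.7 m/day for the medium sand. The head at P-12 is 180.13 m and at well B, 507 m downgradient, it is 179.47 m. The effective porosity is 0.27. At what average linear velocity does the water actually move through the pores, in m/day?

Hydraulic gradient i = (180.13 − 179.47) / 507 = 0.66 / 507 = 0.001302.
Darcy flux q = K · i = 28.70 × 0.001302 = 0.03736 m/day.
Seepage velocity v = q / n_e = 0.03736 / 0.27 = 0.1384 m/day.

0.138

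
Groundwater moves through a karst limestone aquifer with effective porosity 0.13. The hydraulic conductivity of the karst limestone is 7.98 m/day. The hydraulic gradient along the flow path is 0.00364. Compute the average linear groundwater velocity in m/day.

Hydraulic gradient i = 0.00364.
Darcy flux q = K · i = 7.980 × 0.003640 = 0.02905 m/day.
Seepage velocity v = q / n_e = 0.02905 / 0.13 = 0.2234 m/day.

0.223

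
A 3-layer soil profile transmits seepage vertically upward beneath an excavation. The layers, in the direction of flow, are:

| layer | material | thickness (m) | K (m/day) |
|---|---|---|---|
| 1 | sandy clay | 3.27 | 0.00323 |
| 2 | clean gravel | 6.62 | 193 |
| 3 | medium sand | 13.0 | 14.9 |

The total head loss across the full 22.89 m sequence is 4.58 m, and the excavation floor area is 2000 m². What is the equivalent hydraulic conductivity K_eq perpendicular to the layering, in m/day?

Flow is perpendicular to layering, so the layers act in series and the equivalent K is the thickness-weighted harmonic mean.
Total thickness L = 3.27 + 6.62 + 13.0 = 22.89 m.
Σ(b_i/K_i) = 3.27/0.00323 + 6.62/193 + 13.0/14.9 = 1013 d.
K_eq = L / Σ(b_i/K_i) = 22.89 / 1013 = 0.02259 m/day.

0.0226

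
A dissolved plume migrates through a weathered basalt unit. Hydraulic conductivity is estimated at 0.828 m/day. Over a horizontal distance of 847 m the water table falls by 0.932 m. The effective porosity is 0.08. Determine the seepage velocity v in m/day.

0.0114

Hydraulic gradient i = Δh / L = 0.932 / 847 = 0.001100.
Darcy flux q = K · i = 0.8280 × 0.001100 = 0.0009111 m/day.
Seepage velocity v = q / n_e = 0.0009111 / 0.08 = 0.01139 m/day.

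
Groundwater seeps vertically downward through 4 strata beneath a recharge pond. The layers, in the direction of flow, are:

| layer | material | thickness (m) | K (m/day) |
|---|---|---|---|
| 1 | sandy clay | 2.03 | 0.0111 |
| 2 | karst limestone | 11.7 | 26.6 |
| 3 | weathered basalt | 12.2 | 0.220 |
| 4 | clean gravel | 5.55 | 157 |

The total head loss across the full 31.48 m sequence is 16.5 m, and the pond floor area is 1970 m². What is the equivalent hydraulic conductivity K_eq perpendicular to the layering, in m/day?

0.132

Flow is perpendicular to layering, so the layers act in series and the equivalent K is the thickness-weighted harmonic mean.
Total thickness L = 2.03 + 11.7 + 12.2 + 5.55 = 31.48 m.
Σ(b_i/K_i) = 2.03/0.0111 + 11.7/26.6 + 12.2/0.220 + 5.55/157 = 238.8 d.
K_eq = L / Σ(b_i/K_i) = 31.48 / 238.8 = 0.1318 m/day.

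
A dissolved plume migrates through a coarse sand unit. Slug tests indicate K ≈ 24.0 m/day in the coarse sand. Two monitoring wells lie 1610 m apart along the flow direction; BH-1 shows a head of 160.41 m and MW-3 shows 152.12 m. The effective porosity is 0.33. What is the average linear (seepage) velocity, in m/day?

0.374

Hydraulic gradient i = (160.41 − 152.12) / 1610 = 8.29 / 1610 = 0.005149.
Darcy flux q = K · i = 24.00 × 0.005149 = 0.1236 m/day.
Seepage velocity v = q / n_e = 0.1236 / 0.33 = 0.3745 m/day.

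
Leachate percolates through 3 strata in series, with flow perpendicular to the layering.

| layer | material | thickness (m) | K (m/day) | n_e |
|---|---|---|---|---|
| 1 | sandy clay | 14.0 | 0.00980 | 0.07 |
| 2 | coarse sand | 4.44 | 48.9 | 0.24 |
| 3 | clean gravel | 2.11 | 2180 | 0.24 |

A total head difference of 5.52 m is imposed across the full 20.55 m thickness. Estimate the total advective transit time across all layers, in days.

660

With flow normal to the layers, continuity requires the same specific discharge q through every layer.
Σ(b_i/K_i) = 14.0/0.00980 + 4.44/48.9 + 2.11/2180 = 1429 d.
q = Δh / Σ(b_i/K_i) = 5.52 / 1429 = 0.003864 m/day.
In each layer the seepage velocity is v_i = q/n_i, so the layer transit time is t_i = b_i·n_i / q:
  layer 1 (sandy clay): t_1 = 14.0 × 0.07 / 0.003864 = 253.6 d
  layer 2 (coarse sand): t_2 = 4.44 × 0.24 / 0.003864 = 275.8 d
  layer 3 (clean gravel): t_3 = 2.11 × 0.24 / 0.003864 = 131.1 d
Total t = Σ t_i = 660.5 days.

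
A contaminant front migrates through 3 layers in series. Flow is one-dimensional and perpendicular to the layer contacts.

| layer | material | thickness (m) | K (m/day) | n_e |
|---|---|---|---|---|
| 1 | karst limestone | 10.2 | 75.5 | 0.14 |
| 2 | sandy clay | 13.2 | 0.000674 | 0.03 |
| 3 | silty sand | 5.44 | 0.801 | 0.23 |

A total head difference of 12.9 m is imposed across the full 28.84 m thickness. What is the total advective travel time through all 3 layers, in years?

With flow normal to the layers, continuity requires the same specific discharge q through every layer.
Σ(b_i/K_i) = 10.2/75.5 + 13.2/0.000674 + 5.44/0.801 = 19591 d.
q = Δh / Σ(b_i/K_i) = 12.9 / 19591 = 0.0006584 m/day.
In each layer the seepage velocity is v_i = q/n_i, so the layer transit time is t_i = b_i·n_i / q:
  layer 1 (karst limestone): t_1 = 10.2 × 0.14 / 0.0006584 = 2169 d
  layer 2 (sandy clay): t_2 = 13.2 × 0.03 / 0.0006584 = 601.4 d
  layer 3 (silty sand): t_3 = 5.44 × 0.23 / 0.0006584 = 1900 d
Total t = Σ t_i = 4670 days = 12.79 years.

12.8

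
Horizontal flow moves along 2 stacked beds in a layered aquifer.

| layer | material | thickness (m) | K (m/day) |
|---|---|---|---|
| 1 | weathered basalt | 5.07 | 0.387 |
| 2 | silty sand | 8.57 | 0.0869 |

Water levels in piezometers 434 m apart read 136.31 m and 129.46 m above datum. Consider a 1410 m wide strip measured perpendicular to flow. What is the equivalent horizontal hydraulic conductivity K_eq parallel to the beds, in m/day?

0.198

Flow is parallel to layering, so each bed carries its own Darcy discharge and the transmissivities add.
Σ(K_i·b_i) = 0.387×5.07 + 0.0869×8.57 = 2.707 m²/day.
Total thickness b = 13.64 m, so K_eq = Σ(K_i·b_i)/b = 0.1984 m/day.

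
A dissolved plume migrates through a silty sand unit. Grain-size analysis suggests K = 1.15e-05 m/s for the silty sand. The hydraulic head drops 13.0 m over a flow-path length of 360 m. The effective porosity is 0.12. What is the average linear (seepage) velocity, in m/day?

Convert K: 1.15e-05 m/s × 86400 = 0.9936 m/day.
Hydraulic gradient i = Δh / L = 13.0 / 360 = 0.03611.
Darcy flux q = K · i = 0.9936 × 0.03611 = 0.03588 m/day.
Seepage velocity v = q / n_e = 0.03588 / 0.12 = 0.2990 m/day.

0.299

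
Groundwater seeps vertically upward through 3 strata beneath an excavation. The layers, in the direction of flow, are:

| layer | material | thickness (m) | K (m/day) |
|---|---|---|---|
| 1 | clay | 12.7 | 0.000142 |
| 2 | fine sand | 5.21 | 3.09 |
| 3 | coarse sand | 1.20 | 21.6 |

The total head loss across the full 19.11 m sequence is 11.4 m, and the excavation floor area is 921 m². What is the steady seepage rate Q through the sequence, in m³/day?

0.117

Flow is perpendicular to layering, so the layers act in series and the equivalent K is the thickness-weighted harmonic mean.
Total thickness L = 12.7 + 5.21 + 1.20 = 19.11 m.
Σ(b_i/K_i) = 12.7/0.000142 + 5.21/3.09 + 1.20/21.6 = 89438 d.
K_eq = L / Σ(b_i/K_i) = 19.11 / 89438 = 0.0002137 m/day.
Q = K_eq · A · (Δh/L) = 0.0002137 × 921 × (11.4/19.11) = 0.1174 m³/day.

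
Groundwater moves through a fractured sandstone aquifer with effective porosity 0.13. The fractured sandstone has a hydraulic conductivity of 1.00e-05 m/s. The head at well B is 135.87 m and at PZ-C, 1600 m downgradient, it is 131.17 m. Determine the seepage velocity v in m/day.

Convert K: 1.00e-05 m/s × 86400 = 0.8640 m/day.
Hydraulic gradient i = (135.87 − 131.17) / 1600 = 4.7 / 1600 = 0.002938.
Darcy flux q = K · i = 0.8640 × 0.002938 = 0.002538 m/day.
Seepage velocity v = q / n_e = 0.002538 / 0.13 = 0.01952 m/day.

0.0195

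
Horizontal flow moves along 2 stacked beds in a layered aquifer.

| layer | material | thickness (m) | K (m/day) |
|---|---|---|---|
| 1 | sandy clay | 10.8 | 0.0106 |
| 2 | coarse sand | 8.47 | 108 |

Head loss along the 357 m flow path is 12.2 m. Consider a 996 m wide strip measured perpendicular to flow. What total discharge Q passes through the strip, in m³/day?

Flow is parallel to layering, so each bed carries its own Darcy discharge and the transmissivities add.
Σ(K_i·b_i) = 0.0106×10.8 + 108×8.47 = 914.9 m²/day.
Hydraulic gradient i = Δh / L = 12.2 / 357 = 0.03417.
Q = Σ(K_i·b_i) · W · i = 914.9 × 996 × 0.03417 = 31140 m³/day.

31100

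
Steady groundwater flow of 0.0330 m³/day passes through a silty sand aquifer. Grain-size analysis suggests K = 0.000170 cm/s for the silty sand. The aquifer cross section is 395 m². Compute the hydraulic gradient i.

0.000569

Convert K: 0.000170 cm/s × 864 = 0.1469 m/day.
From Q = K·A·i, i = Q / (K·A) = 0.0330 / (0.1469 × 395.0) = 0.0005688.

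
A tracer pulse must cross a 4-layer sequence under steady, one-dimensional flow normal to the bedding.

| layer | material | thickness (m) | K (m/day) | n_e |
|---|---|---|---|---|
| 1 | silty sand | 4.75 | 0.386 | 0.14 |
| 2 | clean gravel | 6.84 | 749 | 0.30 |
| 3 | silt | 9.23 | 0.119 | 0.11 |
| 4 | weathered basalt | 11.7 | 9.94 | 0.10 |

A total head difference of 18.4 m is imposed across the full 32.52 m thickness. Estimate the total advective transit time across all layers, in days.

24.3

With flow normal to the layers, continuity requires the same specific discharge q through every layer.
Σ(b_i/K_i) = 4.75/0.386 + 6.84/749 + 9.23/0.119 + 11.7/9.94 = 91.05 d.
q = Δh / Σ(b_i/K_i) = 18.4 / 91.05 = 0.2021 m/day.
In each layer the seepage velocity is v_i = q/n_i, so the layer transit time is t_i = b_i·n_i / q:
  layer 1 (silty sand): t_1 = 4.75 × 0.14 / 0.2021 = 3.291 d
  layer 2 (clean gravel): t_2 = 6.84 × 0.30 / 0.2021 = 10.15 d
  layer 3 (silt): t_3 = 9.23 × 0.11 / 0.2021 = 5.024 d
  layer 4 (weathered basalt): t_4 = 11.7 × 0.10 / 0.2021 = 5.790 d
Total t = Σ t_i = 24.26 days.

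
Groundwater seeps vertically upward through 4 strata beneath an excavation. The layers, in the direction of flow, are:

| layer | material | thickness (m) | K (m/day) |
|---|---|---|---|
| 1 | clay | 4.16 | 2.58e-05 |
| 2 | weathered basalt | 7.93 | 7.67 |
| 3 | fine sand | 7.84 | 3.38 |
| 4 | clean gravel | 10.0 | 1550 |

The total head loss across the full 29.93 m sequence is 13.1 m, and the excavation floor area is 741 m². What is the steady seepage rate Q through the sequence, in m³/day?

0.0602

Flow is perpendicular to layering, so the layers act in series and the equivalent K is the thickness-weighted harmonic mean.
Total thickness L = 4.16 + 7.93 + 7.84 + 10.0 = 29.93 m.
Σ(b_i/K_i) = 4.16/2.58e-05 + 7.93/7.67 + 7.84/3.38 + 10.0/1550 = 1.612e+05 d.
K_eq = L / Σ(b_i/K_i) = 29.93 / 1.612e+05 = 0.0001856 m/day.
Q = K_eq · A · (Δh/L) = 0.0001856 × 741 × (13.1/29.93) = 0.06020 m³/day.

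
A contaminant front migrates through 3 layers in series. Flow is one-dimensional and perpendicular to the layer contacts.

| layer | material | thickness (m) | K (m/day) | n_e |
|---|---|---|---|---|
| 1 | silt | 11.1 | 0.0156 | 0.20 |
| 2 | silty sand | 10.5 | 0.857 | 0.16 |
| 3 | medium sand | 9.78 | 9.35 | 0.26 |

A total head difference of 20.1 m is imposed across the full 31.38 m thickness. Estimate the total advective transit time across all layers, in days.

With flow normal to the layers, continuity requires the same specific discharge q through every layer.
Σ(b_i/K_i) = 11.1/0.0156 + 10.5/0.857 + 9.78/9.35 = 724.8 d.
q = Δh / Σ(b_i/K_i) = 20.1 / 724.8 = 0.02773 m/day.
In each layer the seepage velocity is v_i = q/n_i, so the layer transit time is t_i = b_i·n_i / q:
  layer 1 (silt): t_1 = 11.1 × 0.20 / 0.02773 = 80.06 d
  layer 2 (silty sand): t_2 = 10.5 × 0.16 / 0.02773 = 60.58 d
  layer 3 (medium sand): t_3 = 9.78 × 0.26 / 0.02773 = 91.70 d
Total t = Σ t_i = 232.3 days.

232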